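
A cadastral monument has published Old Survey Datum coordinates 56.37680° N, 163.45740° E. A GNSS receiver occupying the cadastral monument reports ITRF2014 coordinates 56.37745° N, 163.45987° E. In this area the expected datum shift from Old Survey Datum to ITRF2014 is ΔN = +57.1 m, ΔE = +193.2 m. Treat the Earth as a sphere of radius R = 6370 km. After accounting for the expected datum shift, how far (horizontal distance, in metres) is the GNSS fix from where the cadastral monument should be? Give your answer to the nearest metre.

44 m

Observed coordinate differences: Δφ = +0.00065°, Δλ = +0.00247°.
Converting to metres (1° lat = 111177 m, cos φ = 0.553729): observed ΔN = 72.3 m, observed ΔE = 152.1 m.
Subtracting the expected shift leaves a residual of 72.3 − (57.1) = 15.2 m north and 152.1 − (193.2) = -41.1 m east.
Residual distance = √(15.2² + (-41.1)²) = 43.8 m.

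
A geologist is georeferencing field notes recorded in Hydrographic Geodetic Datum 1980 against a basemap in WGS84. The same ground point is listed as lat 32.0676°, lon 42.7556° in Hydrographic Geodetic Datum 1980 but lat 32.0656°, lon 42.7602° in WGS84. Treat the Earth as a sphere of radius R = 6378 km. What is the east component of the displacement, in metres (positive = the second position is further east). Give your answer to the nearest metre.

Δφ = 32.0656° − 32.0676° = -0.0020°; Δλ = 42.7602° − 42.7556° = +0.0046°.
1° along a meridian = πR/180 = 111317 m.
ΔN = Δφ × 111317 = -222.6 m; ΔE = Δλ × 111317 × cos(32.0676°) = +0.0046 × 111317 × 0.847422 = 433.9 m.

ΔE = 434 m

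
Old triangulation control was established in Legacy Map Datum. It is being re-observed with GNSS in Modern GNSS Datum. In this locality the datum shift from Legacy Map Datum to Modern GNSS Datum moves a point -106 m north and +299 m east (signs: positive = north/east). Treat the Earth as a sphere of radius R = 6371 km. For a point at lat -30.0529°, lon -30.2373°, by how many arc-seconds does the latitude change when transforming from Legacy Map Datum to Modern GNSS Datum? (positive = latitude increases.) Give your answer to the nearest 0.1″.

On a sphere of radius R, 1 rad of latitude = R, so Δφ = ΔN / R = -106.0 / 6371000 = -1.6638e-05 rad = -3.432″.

Δφ = -3.4″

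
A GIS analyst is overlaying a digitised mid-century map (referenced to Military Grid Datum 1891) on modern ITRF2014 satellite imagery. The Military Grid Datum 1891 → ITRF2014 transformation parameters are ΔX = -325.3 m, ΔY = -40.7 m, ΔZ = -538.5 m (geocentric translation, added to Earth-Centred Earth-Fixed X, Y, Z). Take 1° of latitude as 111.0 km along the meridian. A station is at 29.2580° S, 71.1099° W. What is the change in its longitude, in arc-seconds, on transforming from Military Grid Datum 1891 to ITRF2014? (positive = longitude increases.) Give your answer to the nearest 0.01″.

sin φ = -0.488743, cos φ = 0.872428, sin λ = -0.946141, cos λ = 0.323754.
East component: ΔE = −sin λ·ΔX + cos λ·ΔY = −(-0.946141)(-325.3) + (0.323754)(-40.7) = -320.96 m.
1° of latitude spans 111000 m; at latitude φ, 1° of longitude spans that × cos φ = 96839.5 m, so Δλ = -320.96 / 96839.5 × 3600 = -11.932″.

Δλ = -11.93″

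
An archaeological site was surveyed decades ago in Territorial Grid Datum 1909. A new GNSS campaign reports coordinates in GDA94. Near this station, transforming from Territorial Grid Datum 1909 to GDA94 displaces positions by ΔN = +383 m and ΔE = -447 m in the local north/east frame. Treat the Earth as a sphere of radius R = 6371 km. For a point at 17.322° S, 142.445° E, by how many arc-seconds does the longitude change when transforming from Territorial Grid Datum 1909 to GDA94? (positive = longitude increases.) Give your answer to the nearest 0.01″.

At latitude -17.322°, cos φ = 0.954647.
One radian of longitude at latitude φ spans R cos φ, so Δλ = ΔE / (R cos φ) = -447.0 / (6371000 × 0.954647) = -7.3495e-05 rad = -15.159″.

Δλ = -15.16″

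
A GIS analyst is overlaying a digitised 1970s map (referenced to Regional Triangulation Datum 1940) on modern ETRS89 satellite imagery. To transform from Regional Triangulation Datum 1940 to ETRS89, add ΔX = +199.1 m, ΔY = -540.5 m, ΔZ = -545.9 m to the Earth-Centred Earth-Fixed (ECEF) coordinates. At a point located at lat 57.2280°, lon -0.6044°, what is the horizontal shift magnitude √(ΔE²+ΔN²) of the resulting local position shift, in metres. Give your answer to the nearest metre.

The local east axis at (φ, λ) is (−sin λ, cos λ, 0), so ΔE = −sin(-0.6044°)·199.1 + cos(-0.6044°)·(-540.5) = -538.37 m.
The local north axis is (−sin φ cos λ, −sin φ sin λ, cos φ), giving ΔN = -167.400 − 4.794 − 295.494 = -467.69 m.
Horizontal magnitude = √(ΔE² + ΔN²) = √((-538.37)² + (-467.69)²) = 713.14 m.

713 m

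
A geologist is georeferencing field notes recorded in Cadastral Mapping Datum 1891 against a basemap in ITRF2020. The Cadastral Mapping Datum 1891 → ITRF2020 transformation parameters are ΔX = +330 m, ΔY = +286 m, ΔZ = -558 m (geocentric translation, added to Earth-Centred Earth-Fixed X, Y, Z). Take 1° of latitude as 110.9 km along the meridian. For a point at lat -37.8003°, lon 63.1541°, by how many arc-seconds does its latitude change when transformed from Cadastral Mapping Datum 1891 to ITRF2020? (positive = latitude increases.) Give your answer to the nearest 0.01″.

sin φ = -0.612911, cos φ = 0.790152, sin λ = 0.892224, cos λ = 0.451592.
North component: ΔN = −sin φ cos λ·ΔX − sin φ sin λ·ΔY + cos φ·ΔZ = −(-0.612911)(0.451592)(330) − (-0.612911)(0.892224)(286) + (0.790152)(-558) = -193.16 m.
1° of latitude spans 110900 m, so Δφ = -193.16 / 110900 × 3600 = -6.270″.

Δφ = -6.27″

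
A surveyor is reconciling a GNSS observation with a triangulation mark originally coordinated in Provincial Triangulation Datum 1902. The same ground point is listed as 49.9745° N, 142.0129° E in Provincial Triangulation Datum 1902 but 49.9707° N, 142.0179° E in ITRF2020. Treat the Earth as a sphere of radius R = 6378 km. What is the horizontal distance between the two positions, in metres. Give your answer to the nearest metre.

Δφ = 49.9707° − 49.9745° = -0.0038°; Δλ = 142.0179° − 142.0129° = +0.0050°.
1° along a meridian = πR/180 = 111317 m.
ΔN = Δφ × 111317 = -423.0 m; ΔE = Δλ × 111317 × cos(49.9745°) = +0.0050 × 111317 × 0.643128 = 358.0 m.
Distance = √(ΔE² + ΔN²) = √(358.0² + (-423.0)²) = 554.1 m.

554 m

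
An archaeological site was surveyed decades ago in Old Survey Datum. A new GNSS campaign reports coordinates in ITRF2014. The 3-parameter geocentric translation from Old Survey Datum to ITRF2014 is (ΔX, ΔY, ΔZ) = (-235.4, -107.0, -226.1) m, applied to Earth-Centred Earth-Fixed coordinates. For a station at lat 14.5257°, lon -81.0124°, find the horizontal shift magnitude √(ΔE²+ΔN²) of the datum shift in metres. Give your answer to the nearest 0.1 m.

343.3 m

At φ = 14.5257°, λ = -81.0124°: sin φ = 0.250814, cos φ = 0.968035, sin λ = -0.987722, cos λ = 0.156221.
ΔE = −sin λ·ΔX + cos λ·ΔY = −(-0.987722)·(-235.4) + (0.156221)·(-107.0) = -249.23 m.
ΔN = −sin φ cos λ·ΔX − sin φ sin λ·ΔY + cos φ·ΔZ = −(0.250814)(0.156221)(-235.4) − (0.250814)(-0.987722)(-107.0) + (0.968035)(-226.1) = -236.16 m.
Horizontal magnitude = √(ΔE² + ΔN²) = √((-249.23)² + (-236.16)²) = 343.34 m.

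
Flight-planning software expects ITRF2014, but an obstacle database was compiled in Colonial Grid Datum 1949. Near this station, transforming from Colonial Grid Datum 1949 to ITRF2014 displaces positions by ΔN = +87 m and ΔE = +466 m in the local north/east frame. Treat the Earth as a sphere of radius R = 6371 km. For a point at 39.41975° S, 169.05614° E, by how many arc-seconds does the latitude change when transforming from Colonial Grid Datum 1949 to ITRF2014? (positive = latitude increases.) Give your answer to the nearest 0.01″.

On a sphere of radius R, 1 rad of latitude = R, so Δφ = ΔN / R = 87.0 / 6371000 = 1.3656e-05 rad = 2.817″.

Δφ = 2.82″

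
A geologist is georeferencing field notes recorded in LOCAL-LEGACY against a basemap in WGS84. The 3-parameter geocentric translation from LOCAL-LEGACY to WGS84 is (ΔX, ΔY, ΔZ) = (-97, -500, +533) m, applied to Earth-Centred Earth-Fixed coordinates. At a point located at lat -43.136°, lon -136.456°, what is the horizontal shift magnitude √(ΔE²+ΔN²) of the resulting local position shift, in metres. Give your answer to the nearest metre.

735 m

At φ = -43.136°, λ = -136.456°: sin φ = -0.683732, cos φ = 0.729733, sin λ = -0.688911, cos λ = -0.724846.
ΔE = −sin λ·ΔX + cos λ·ΔY = −(-0.688911)·(-97) + (-0.724846)·(-500) = 295.60 m.
ΔN = −sin φ cos λ·ΔX − sin φ sin λ·ΔY + cos φ·ΔZ = −(-0.683732)(-0.724846)(-97) − (-0.683732)(-0.688911)(-500) + (0.729733)(533) = 672.54 m.
Horizontal magnitude = √(ΔE² + ΔN²) = √(295.60² + 672.54²) = 734.63 m.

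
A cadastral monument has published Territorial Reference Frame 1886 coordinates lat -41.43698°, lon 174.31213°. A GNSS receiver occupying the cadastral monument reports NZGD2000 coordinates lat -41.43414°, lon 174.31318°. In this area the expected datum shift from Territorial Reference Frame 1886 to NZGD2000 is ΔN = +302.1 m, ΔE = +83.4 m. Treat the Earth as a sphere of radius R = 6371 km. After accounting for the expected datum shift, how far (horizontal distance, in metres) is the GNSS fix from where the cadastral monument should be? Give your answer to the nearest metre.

14 m

Observed coordinate differences: Δφ = +0.00284°, Δλ = +0.00105°.
Converting to metres (1° lat = 111195 m, cos φ = 0.749684): observed ΔN = 315.8 m, observed ΔE = 87.5 m.
Subtracting the expected shift leaves a residual of 315.8 − (302.1) = 13.7 m north and 87.5 − (83.4) = 4.1 m east.
Residual distance = √(13.7² + 4.1²) = 14.3 m.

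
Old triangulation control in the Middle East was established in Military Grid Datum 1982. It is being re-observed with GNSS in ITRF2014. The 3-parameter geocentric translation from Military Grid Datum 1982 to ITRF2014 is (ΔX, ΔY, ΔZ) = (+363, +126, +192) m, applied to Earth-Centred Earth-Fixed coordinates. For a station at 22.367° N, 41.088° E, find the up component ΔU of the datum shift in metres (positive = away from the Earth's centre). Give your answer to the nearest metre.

At φ = 22.367°, λ = 41.088°: sin φ = 0.380538, cos φ = 0.924765, sin λ = 0.657217, cos λ = 0.753701.
ΔU = cos φ cos λ·ΔX + cos φ sin λ·ΔY + sin φ·ΔZ = (0.924765)(0.753701)(363) + (0.924765)(0.657217)(126) + (0.380538)(192) = 402.65 m.

ΔU = 403 m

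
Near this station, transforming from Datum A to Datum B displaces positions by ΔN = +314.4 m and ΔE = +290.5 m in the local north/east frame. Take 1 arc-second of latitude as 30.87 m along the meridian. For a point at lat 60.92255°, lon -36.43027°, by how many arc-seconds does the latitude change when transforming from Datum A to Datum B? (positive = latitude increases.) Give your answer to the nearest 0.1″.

Δφ = 10.2″

1″ of latitude = 30.87 m, so Δφ = 314.4 / 30.87 = 10.185″.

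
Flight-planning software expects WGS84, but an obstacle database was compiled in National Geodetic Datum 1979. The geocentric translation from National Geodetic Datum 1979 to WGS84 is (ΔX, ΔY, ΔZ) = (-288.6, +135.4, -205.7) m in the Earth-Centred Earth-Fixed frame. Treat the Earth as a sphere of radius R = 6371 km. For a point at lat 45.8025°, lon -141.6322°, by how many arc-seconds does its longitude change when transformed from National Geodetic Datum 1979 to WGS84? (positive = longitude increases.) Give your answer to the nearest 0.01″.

sin φ = 0.716941, cos φ = 0.697134, sin λ = -0.620707, cos λ = -0.784042.
East component: ΔE = −sin λ·ΔX + cos λ·ΔY = −(-0.620707)(-288.6) + (-0.784042)(135.4) = -285.30 m.
1° of latitude spans πR/180 = 111195 m; at latitude φ, 1° of longitude spans that × cos φ = 77517.7 m, so Δλ = -285.30 / 77517.7 × 3600 = -13.249″.

Δλ = -13.25″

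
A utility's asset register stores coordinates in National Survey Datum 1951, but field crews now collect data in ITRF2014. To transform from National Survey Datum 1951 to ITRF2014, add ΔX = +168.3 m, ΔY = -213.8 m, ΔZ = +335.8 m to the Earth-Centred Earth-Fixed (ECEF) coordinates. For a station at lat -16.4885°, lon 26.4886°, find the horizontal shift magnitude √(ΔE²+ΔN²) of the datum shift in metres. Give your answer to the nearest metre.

430 m

The local east axis at (φ, λ) is (−sin λ, cos λ, 0), so ΔE = −sin(26.4886°)·168.3 + cos(26.4886°)·(-213.8) = -266.42 m.
The local north axis is (−sin φ cos λ, −sin φ sin λ, cos φ), giving ΔN = 42.753 − 27.065 + 321.991 = 337.68 m.
Horizontal magnitude = √(ΔE² + ΔN²) = √((-266.42)² + 337.68²) = 430.12 m.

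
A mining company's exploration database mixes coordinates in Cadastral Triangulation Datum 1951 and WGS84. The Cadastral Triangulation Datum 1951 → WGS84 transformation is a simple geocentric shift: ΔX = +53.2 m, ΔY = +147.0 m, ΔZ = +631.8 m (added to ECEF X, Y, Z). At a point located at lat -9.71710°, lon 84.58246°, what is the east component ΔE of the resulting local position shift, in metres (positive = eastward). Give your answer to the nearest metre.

ΔE = -39 m

At φ = -9.71710°, λ = 84.58246°: sin φ = -0.168784, cos φ = 0.985653, sin λ = 0.995533, cos λ = 0.094413.
ΔE = −sin λ·ΔX + cos λ·ΔY = −(0.995533)·(53.2) + (0.094413)·(147.0) = -39.08 m.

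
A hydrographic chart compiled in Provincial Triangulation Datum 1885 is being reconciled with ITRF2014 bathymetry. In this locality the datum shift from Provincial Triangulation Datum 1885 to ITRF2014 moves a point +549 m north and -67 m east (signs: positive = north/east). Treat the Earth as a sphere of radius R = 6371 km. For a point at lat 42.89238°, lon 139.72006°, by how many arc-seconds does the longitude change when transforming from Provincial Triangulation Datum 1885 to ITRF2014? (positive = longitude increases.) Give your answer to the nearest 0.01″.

At latitude 42.89238°, cos φ = 0.732633.
One radian of longitude at latitude φ spans R cos φ, so Δλ = ΔE / (R cos φ) = -67.0 / (6371000 × 0.732633) = -1.4354e-05 rad = -2.961″.

Δλ = -2.96″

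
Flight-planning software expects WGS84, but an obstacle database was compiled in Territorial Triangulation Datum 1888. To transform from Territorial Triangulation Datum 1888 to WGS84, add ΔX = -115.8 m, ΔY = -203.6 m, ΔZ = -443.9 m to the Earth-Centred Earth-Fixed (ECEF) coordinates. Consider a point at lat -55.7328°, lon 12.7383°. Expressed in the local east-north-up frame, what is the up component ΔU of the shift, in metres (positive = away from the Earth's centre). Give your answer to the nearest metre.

ΔU = 278 m

The local up (radial) axis is (cos φ cos λ, cos φ sin λ, sin φ), giving ΔU = -63.597 − 25.277 + 366.848 = 277.97 m.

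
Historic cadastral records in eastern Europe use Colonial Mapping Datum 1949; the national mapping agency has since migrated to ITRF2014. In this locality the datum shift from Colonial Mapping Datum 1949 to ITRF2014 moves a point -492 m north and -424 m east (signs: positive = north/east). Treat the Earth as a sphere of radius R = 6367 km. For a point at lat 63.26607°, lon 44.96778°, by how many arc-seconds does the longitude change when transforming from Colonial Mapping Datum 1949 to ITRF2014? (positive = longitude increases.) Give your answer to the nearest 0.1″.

Δλ = -30.5″

At latitude 63.26607°, cos φ = 0.449848.
One radian of longitude at latitude φ spans R cos φ, so Δλ = ΔE / (R cos φ) = -424.0 / (6367000 × 0.449848) = -1.4804e-04 rad = -30.534″.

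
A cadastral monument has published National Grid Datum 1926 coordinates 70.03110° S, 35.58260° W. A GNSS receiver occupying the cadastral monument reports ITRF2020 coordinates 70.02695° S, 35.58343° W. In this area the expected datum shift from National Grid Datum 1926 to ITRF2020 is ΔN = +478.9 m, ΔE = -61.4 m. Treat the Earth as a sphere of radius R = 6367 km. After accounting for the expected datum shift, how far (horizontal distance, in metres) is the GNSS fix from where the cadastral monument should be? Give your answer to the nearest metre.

Observed coordinate differences: Δφ = +0.00415°, Δλ = -0.00083°.
Converting to metres (1° lat = 111125 m, cos φ = 0.341510): observed ΔN = 461.2 m, observed ΔE = -31.5 m.
Subtracting the expected shift leaves a residual of 461.2 − (478.9) = -17.7 m north and -31.5 − (-61.4) = 29.9 m east.
Residual distance = √((-17.7)² + 29.9²) = 34.8 m.

35 m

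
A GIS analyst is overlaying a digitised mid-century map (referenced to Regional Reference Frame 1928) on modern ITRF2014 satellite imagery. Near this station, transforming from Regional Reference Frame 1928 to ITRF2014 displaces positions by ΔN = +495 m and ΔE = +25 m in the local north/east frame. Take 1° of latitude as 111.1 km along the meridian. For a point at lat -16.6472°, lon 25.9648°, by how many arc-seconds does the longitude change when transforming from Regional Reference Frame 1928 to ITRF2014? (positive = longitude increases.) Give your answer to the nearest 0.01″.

At latitude -16.6472°, cos φ = 0.958087.
1° of longitude at this latitude = 111.1 × cos φ = 106.44 km, so Δλ = 25.0 / 106443.5 = 0.0002349° = 0.846″.

Δλ = 0.85″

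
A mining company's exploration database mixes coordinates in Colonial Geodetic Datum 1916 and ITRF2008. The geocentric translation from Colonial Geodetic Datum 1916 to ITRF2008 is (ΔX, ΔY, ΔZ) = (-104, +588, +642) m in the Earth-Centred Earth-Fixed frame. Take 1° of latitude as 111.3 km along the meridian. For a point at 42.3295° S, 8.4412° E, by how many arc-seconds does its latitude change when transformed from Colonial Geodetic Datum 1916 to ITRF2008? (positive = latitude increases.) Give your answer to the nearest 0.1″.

sin φ = -0.673393, cos φ = 0.739284, sin λ = 0.146794, cos λ = 0.989167.
North component: ΔN = −sin φ cos λ·ΔX − sin φ sin λ·ΔY + cos φ·ΔZ = −(-0.673393)(0.989167)(-104) − (-0.673393)(0.146794)(588) + (0.739284)(642) = 463.47 m.
1° of latitude spans 111300 m, so Δφ = 463.47 / 111300 × 3600 = 14.991″.

Δφ = 15.0″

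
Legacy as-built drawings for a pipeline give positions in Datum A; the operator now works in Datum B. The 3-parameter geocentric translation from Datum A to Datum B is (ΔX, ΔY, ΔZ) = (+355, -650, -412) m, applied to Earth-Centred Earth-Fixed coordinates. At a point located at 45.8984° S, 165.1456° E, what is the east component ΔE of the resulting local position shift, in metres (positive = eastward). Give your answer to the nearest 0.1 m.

ΔE = 537.3 m

At φ = -45.8984°, λ = 165.1456°: sin φ = -0.718107, cos φ = 0.695933, sin λ = 0.256364, cos λ = -0.966580.
ΔE = −sin λ·ΔX + cos λ·ΔY = −(0.256364)·(355) + (-0.966580)·(-650) = 537.27 m.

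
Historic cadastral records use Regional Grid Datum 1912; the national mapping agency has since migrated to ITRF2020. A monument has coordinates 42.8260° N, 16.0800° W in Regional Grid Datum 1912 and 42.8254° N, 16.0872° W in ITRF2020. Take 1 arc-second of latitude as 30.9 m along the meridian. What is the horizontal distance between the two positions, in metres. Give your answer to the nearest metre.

Δφ = 42.8254° − 42.8260° = -0.0006°; Δλ = -16.0872° − -16.0800° = -0.0072°.
1° of latitude = 3600 × 30.90 = 111240 m.
ΔN = Δφ × 111240 = -66.7 m; ΔE = Δλ × 111240 × cos(42.8260°) = -0.0072 × 111240 × 0.733421 = -587.4 m.
Distance = √(ΔE² + ΔN²) = √((-587.4)² + (-66.7)²) = 591.2 m.

591 m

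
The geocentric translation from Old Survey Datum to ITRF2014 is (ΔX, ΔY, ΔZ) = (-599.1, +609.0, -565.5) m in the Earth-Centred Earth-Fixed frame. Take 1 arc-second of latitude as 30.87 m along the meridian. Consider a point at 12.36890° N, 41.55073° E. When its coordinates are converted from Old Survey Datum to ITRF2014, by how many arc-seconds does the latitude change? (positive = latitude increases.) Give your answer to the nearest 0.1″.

sin φ = 0.214205, cos φ = 0.976789, sin λ = 0.663283, cos λ = 0.748369.
North component: ΔN = −sin φ cos λ·ΔX − sin φ sin λ·ΔY + cos φ·ΔZ = −(0.214205)(0.748369)(-599.1) − (0.214205)(0.663283)(609.0) + (0.976789)(-565.5) = -542.86 m.
1° of latitude spans 3600 × 30.87 = 111132 m, so Δφ = -542.86 / 111132 × 3600 = -17.585″.

Δφ = -17.6″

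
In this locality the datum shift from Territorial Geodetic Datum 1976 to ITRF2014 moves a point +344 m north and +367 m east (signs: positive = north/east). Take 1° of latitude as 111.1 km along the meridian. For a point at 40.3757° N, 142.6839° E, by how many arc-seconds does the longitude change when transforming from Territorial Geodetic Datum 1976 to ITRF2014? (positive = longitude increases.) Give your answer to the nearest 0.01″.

At latitude 40.3757°, cos φ = 0.761813.
1° of longitude at this latitude = 111.1 × cos φ = 84.64 km, so Δλ = 367.0 / 84637.4 = 0.0043361° = 15.610″.

Δλ = 15.61″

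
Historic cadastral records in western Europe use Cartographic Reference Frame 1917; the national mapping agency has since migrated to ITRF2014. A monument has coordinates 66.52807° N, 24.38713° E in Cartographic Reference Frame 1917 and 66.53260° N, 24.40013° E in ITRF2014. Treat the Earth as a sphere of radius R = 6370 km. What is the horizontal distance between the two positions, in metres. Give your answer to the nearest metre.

765 m

Δφ = 66.53260° − 66.52807° = +0.00453°; Δλ = 24.40013° − 24.38713° = +0.01300°.
1° along a meridian = πR/180 = 111177 m.
ΔN = Δφ × 111177 = 503.6 m; ΔE = Δλ × 111177 × cos(66.52807°) = +0.01300 × 111177 × 0.398300 = 575.7 m.
Distance = √(ΔE² + ΔN²) = √(575.7² + 503.6²) = 764.9 m.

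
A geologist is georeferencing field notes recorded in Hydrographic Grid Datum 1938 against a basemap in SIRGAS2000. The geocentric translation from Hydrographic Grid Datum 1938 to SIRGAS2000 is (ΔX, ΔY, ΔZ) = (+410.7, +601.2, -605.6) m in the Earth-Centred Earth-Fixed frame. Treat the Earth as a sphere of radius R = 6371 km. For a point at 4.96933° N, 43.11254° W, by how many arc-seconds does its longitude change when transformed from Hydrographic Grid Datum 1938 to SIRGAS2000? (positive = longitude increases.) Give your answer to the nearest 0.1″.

Δλ = 23.4″

sin φ = 0.086622, cos φ = 0.996241, sin λ = -0.683434, cos λ = 0.730013.
East component: ΔE = −sin λ·ΔX + cos λ·ΔY = −(-0.683434)(410.7) + (0.730013)(601.2) = 719.57 m.
1° of latitude spans πR/180 = 111195 m; at latitude φ, 1° of longitude spans that × cos φ = 110777.0 m, so Δλ = 719.57 / 110777.0 × 3600 = 23.384″.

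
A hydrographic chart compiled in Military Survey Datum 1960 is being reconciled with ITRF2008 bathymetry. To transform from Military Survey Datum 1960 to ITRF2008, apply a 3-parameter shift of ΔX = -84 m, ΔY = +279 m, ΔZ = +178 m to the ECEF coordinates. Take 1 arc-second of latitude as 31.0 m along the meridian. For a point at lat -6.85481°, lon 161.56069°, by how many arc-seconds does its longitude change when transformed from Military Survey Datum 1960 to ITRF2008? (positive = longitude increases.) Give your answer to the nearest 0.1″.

Δλ = -7.7″

sin φ = -0.119354, cos φ = 0.992852, sin λ = 0.316300, cos λ = -0.948659.
East component: ΔE = −sin λ·ΔX + cos λ·ΔY = −(0.316300)(-84) + (-0.948659)(279) = -238.11 m.
1° of latitude spans 3600 × 31.00 = 111600 m; at latitude φ, 1° of longitude spans that × cos φ = 110802.3 m, so Δλ = -238.11 / 110802.3 × 3600 = -7.736″.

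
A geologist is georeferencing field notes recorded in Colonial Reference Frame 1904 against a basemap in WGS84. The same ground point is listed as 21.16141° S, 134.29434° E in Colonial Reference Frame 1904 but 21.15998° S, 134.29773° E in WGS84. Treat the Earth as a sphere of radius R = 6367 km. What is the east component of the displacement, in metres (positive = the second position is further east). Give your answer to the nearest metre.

Δφ = -21.15998° − -21.16141° = +0.00143°; Δλ = 134.29773° − 134.29434° = +0.00339°.
1° along a meridian = πR/180 = 111125 m.
ΔN = Δφ × 111125 = 158.9 m; ΔE = Δλ × 111125 × cos(-21.16141°) = +0.00339 × 111125 × 0.932567 = 351.3 m.

ΔE = 351 m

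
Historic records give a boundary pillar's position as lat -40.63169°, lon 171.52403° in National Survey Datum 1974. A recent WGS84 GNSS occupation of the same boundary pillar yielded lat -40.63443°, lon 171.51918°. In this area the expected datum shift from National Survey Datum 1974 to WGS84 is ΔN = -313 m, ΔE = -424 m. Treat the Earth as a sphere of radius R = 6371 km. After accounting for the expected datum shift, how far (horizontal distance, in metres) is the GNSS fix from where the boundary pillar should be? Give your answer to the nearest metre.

17 m

Observed coordinate differences: Δφ = -0.00274°, Δλ = -0.00485°.
Converting to metres (1° lat = 111195 m, cos φ = 0.758911): observed ΔN = -304.7 m, observed ΔE = -409.3 m.
Subtracting the expected shift leaves a residual of -304.7 − (-313) = 8.3 m north and -409.3 − (-424) = 14.7 m east.
Residual distance = √(8.3² + 14.7²) = 16.9 m.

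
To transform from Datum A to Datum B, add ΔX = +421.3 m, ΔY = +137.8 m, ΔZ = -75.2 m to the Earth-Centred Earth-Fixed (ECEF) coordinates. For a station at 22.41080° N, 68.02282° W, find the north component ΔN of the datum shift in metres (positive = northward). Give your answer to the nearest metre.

At φ = 22.41080°, λ = -68.02282°: sin φ = 0.381245, cos φ = 0.924474, sin λ = -0.927333, cos λ = 0.374237.
ΔN = −sin φ cos λ·ΔX − sin φ sin λ·ΔY + cos φ·ΔZ = −(0.381245)(0.374237)(421.3) − (0.381245)(-0.927333)(137.8) + (0.924474)(-75.2) = -80.91 m.

ΔN = -81 m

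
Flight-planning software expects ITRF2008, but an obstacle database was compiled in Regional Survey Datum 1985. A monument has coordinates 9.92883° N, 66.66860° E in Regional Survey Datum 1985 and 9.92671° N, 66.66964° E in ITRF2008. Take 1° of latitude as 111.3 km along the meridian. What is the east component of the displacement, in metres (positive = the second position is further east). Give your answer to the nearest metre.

Δφ = 9.92671° − 9.92883° = -0.00212°; Δλ = 66.66964° − 66.66860° = +0.00104°.
ΔN = Δφ × 111300 = -236.0 m; ΔE = Δλ × 111300 × cos(9.92883°) = +0.00104 × 111300 × 0.985023 = 114.0 m.

ΔE = 114 m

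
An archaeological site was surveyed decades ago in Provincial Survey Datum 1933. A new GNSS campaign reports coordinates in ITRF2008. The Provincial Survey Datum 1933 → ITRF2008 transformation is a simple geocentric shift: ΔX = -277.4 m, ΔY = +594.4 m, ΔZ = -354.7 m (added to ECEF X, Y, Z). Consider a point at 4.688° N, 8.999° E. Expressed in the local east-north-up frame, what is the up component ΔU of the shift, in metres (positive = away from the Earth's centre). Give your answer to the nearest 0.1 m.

The local up (radial) axis is (cos φ cos λ, cos φ sin λ, sin φ), giving ΔU = -273.069 + 92.663 − 28.990 = -209.40 m.

ΔU = -209.4 m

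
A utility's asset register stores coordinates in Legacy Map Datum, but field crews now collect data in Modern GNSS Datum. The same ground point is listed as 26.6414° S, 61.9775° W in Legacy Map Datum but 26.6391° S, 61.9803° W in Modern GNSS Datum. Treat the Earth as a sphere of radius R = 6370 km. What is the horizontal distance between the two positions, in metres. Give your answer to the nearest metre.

Δφ = -26.6391° − -26.6414° = +0.0023°; Δλ = -61.9803° − -61.9775° = -0.0028°.
1° along a meridian = πR/180 = 111177 m.
ΔN = Δφ × 111177 = 255.7 m; ΔE = Δλ × 111177 × cos(-26.6414°) = -0.0028 × 111177 × 0.893830 = -278.2 m.
Distance = √(ΔE² + ΔN²) = √((-278.2)² + 255.7²) = 377.9 m.

378 m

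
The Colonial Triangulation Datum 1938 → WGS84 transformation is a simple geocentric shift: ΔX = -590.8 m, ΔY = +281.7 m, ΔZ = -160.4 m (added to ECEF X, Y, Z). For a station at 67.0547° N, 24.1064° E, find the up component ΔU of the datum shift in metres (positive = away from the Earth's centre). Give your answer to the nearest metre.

At φ = 67.0547°, λ = 24.1064°: sin φ = 0.920877, cos φ = 0.389852, sin λ = 0.408432, cos λ = 0.912789.
ΔU = cos φ cos λ·ΔX + cos φ sin λ·ΔY + sin φ·ΔZ = (0.389852)(0.912789)(-590.8) + (0.389852)(0.408432)(281.7) + (0.920877)(-160.4) = -313.09 m.

ΔU = -313 m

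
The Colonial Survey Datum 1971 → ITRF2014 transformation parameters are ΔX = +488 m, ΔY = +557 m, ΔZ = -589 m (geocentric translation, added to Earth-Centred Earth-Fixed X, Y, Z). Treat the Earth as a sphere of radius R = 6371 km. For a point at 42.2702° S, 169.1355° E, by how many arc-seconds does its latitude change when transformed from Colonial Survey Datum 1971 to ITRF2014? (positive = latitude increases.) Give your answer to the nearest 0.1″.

Δφ = -22.3″

sin φ = -0.672628, cos φ = 0.739981, sin λ = 0.188487, cos λ = -0.982076.
North component: ΔN = −sin φ cos λ·ΔX − sin φ sin λ·ΔY + cos φ·ΔZ = −(-0.672628)(-0.982076)(488) − (-0.672628)(0.188487)(557) + (0.739981)(-589) = -687.59 m.
1° of latitude spans πR/180 = 111195 m, so Δφ = -687.59 / 111195 × 3600 = -22.261″.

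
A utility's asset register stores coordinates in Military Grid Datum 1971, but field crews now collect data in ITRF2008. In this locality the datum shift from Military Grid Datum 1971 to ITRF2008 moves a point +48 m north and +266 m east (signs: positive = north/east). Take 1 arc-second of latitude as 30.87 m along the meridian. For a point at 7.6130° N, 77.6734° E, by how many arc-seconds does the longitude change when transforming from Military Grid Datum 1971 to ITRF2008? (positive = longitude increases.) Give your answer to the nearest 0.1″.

Δλ = 8.7″

At latitude 7.6130°, cos φ = 0.991186.
1″ of longitude at this latitude = 30.87 × cos φ = 30.5979 m, so Δλ = 266.0 / 30.5979 = 8.693″.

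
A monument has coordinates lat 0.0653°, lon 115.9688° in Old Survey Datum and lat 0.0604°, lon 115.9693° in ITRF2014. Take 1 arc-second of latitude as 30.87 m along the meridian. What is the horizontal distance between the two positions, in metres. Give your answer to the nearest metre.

547 m

Δφ = 0.0604° − 0.0653° = -0.0049°; Δλ = 115.9693° − 115.9688° = +0.0005°.
1° of latitude = 3600 × 30.87 = 111132 m.
ΔN = Δφ × 111132 = -544.5 m; ΔE = Δλ × 111132 × cos(0.0653°) = +0.0005 × 111132 × 0.999999 = 55.6 m.
Distance = √(ΔE² + ΔN²) = √(55.6² + (-544.5)²) = 547.4 m.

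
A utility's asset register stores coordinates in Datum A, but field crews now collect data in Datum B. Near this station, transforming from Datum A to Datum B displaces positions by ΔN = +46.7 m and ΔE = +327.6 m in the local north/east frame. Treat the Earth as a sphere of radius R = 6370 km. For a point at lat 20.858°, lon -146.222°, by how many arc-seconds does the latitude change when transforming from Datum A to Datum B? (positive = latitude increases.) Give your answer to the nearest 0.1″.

Δφ = 1.5″

On a sphere of radius R, 1 rad of latitude = R, so Δφ = ΔN / R = 46.7 / 6370000 = 7.3312e-06 rad = 1.512″.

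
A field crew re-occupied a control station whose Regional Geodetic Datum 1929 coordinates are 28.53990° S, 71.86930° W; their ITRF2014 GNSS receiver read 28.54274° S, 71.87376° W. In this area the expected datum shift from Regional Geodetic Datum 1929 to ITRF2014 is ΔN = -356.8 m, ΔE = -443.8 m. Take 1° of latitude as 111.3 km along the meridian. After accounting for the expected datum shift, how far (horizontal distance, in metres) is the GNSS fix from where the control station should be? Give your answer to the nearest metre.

Observed coordinate differences: Δφ = -0.00284°, Δλ = -0.00446°.
Converting to metres (1° lat = 111300 m, cos φ = 0.878485): observed ΔN = -316.1 m, observed ΔE = -436.1 m.
Subtracting the expected shift leaves a residual of -316.1 − (-356.8) = 40.7 m north and -436.1 − (-443.8) = 7.7 m east.
Residual distance = √(40.7² + 7.7²) = 41.4 m.

41 m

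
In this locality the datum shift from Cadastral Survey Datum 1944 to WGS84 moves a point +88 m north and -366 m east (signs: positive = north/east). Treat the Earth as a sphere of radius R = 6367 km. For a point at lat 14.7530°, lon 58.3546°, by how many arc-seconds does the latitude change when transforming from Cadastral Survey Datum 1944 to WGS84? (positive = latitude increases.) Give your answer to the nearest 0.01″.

On a sphere of radius R, 1 rad of latitude = R, so Δφ = ΔN / R = 88.0 / 6367000 = 1.3821e-05 rad = 2.851″.

Δφ = 2.85″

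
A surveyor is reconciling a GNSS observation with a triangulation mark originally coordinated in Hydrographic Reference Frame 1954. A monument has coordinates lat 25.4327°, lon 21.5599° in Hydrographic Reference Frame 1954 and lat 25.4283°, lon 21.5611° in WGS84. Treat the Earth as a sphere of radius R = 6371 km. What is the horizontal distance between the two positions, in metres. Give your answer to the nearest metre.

504 m

Δφ = 25.4283° − 25.4327° = -0.0044°; Δλ = 21.5611° − 21.5599° = +0.0012°.
1° along a meridian = πR/180 = 111195 m.
ΔN = Δφ × 111195 = -489.3 m; ΔE = Δλ × 111195 × cos(25.4327°) = +0.0012 × 111195 × 0.903090 = 120.5 m.
Distance = √(ΔE² + ΔN²) = √(120.5² + (-489.3)²) = 503.9 m.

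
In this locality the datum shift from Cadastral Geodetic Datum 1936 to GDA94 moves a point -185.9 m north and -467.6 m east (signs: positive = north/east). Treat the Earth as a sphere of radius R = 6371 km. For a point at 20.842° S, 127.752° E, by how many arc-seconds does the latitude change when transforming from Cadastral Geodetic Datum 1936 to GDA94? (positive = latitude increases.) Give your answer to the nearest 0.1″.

On a sphere of radius R, 1 rad of latitude = R, so Δφ = ΔN / R = -185.9 / 6371000 = -2.9179e-05 rad = -6.019″.

Δφ = -6.0″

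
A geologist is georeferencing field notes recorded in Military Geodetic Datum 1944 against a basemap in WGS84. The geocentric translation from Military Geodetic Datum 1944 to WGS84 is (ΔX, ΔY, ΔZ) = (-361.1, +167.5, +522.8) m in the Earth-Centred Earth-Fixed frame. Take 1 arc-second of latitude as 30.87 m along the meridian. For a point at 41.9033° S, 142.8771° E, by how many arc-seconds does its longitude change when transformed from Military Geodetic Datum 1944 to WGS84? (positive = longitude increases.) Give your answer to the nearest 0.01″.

Δλ = 3.67″

sin φ = -0.667875, cos φ = 0.744273, sin λ = 0.603527, cos λ = -0.797343.
East component: ΔE = −sin λ·ΔX + cos λ·ΔY = −(0.603527)(-361.1) + (-0.797343)(167.5) = 84.38 m.
1° of latitude spans 3600 × 30.87 = 111132 m; at latitude φ, 1° of longitude spans that × cos φ = 82712.6 m, so Δλ = 84.38 / 82712.6 × 3600 = 3.673″.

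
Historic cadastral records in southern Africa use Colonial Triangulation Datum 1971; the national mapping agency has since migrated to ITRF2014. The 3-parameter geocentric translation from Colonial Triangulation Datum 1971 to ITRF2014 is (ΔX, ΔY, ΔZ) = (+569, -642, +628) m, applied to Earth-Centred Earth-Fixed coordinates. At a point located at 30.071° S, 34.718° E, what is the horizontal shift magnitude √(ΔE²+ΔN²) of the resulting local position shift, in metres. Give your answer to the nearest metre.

1039 m

At φ = -30.071°, λ = 34.718°: sin φ = -0.501073, cos φ = 0.865405, sin λ = 0.569538, cos λ = 0.821965.
ΔE = −sin λ·ΔX + cos λ·ΔY = −(0.569538)·(569) + (0.821965)·(-642) = -851.77 m.
ΔN = −sin φ cos λ·ΔX − sin φ sin λ·ΔY + cos φ·ΔZ = −(-0.501073)(0.821965)(569) − (-0.501073)(0.569538)(-642) + (0.865405)(628) = 594.61 m.
Horizontal magnitude = √(ΔE² + ΔN²) = √((-851.77)² + 594.61²) = 1038.78 m.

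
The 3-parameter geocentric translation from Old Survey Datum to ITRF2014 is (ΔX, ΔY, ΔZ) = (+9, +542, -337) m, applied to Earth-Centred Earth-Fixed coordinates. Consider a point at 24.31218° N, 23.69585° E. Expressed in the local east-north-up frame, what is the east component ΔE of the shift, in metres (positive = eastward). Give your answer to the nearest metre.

ΔE = 493 m

At φ = 24.31218°, λ = 23.69585°: sin φ = 0.411708, cos φ = 0.911316, sin λ = 0.401881, cos λ = 0.915692.
ΔE = −sin λ·ΔX + cos λ·ΔY = −(0.401881)·(9) + (0.915692)·(542) = 492.69 m.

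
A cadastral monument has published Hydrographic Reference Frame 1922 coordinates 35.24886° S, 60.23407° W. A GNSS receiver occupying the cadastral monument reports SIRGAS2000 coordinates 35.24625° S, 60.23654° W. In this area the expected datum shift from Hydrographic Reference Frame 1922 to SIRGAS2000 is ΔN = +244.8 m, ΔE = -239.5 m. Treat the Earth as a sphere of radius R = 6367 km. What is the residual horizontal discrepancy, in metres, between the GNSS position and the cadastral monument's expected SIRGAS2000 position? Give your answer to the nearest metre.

48 m

Observed coordinate differences: Δφ = +0.00261°, Δλ = -0.00247°.
Converting to metres (1° lat = 111125 m, cos φ = 0.816653): observed ΔN = 290.0 m, observed ΔE = -224.2 m.
Subtracting the expected shift leaves a residual of 290.0 − (244.8) = 45.2 m north and -224.2 − (-239.5) = 15.3 m east.
Residual distance = √(45.2² + 15.3²) = 47.8 m.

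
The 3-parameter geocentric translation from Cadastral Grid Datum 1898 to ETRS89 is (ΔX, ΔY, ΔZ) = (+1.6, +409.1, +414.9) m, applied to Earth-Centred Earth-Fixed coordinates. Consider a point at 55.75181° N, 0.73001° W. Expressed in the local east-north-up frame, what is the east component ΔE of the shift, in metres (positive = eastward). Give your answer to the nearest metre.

ΔE = 409 m

The local east axis at (φ, λ) is (−sin λ, cos λ, 0), so ΔE = −sin(-0.73001°)·1.6 + cos(-0.73001°)·409.1 = 409.09 m.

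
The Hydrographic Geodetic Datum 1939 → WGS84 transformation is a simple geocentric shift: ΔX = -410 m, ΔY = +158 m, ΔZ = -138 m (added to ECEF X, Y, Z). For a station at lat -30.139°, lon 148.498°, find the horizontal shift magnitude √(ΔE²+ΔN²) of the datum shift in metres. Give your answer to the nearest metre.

126 m

At φ = -30.139°, λ = 148.498°: sin φ = -0.502100, cos φ = 0.864810, sin λ = 0.522528, cos λ = -0.852622.
ΔE = −sin λ·ΔX + cos λ·ΔY = −(0.522528)·(-410) + (-0.852622)·(158) = 79.52 m.
ΔN = −sin φ cos λ·ΔX − sin φ sin λ·ΔY + cos φ·ΔZ = −(-0.502100)(-0.852622)(-410) − (-0.502100)(0.522528)(158) + (0.864810)(-138) = 97.63 m.
Horizontal magnitude = √(ΔE² + ΔN²) = √(79.52² + 97.63²) = 125.92 m.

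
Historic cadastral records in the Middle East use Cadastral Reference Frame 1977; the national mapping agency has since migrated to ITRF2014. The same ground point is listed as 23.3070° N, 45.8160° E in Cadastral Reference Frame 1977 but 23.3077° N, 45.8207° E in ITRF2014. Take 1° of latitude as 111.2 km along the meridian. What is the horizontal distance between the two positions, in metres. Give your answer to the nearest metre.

486 m

Δφ = 23.3077° − 23.3070° = +0.0007°; Δλ = 45.8207° − 45.8160° = +0.0047°.
ΔN = Δφ × 111200 = 77.8 m; ΔE = Δλ × 111200 × cos(23.3070°) = +0.0047 × 111200 × 0.918398 = 480.0 m.
Distance = √(ΔE² + ΔN²) = √(480.0² + 77.8²) = 486.3 m.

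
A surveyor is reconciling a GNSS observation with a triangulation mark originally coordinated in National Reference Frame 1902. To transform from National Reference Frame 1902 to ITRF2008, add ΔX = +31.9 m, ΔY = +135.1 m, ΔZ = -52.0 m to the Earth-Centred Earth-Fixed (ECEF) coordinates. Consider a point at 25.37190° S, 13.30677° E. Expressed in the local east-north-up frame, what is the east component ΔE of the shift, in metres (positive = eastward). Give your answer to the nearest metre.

At φ = -25.37190°, λ = 13.30677°: sin φ = -0.428492, cos φ = 0.903546, sin λ = 0.230165, cos λ = 0.973152.
ΔE = −sin λ·ΔX + cos λ·ΔY = −(0.230165)·(31.9) + (0.973152)·(135.1) = 124.13 m.

ΔE = 124 m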